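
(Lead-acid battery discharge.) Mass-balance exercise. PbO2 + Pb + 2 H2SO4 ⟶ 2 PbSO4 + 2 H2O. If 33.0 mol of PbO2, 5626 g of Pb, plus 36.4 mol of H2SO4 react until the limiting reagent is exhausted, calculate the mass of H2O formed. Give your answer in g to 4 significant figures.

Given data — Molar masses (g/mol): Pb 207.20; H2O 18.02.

n(PbO2) = 33.00 mol
n(Pb) = 5626 / 207.20 = 27.15 mol
n(H2SO4) = 36.40 mol
n/ν for PbO2 = 33.00/1 = 33.00
n/ν for Pb = 27.15/1 = 27.15
n/ν for H2SO4 = 36.40/2 = 18.20
Smallest n/ν is H2SO4 → limiting reagent.
n(H2O) = (2/2) × 36.40 = 36.40 mol
mass = 36.40 × 18.02 = 655.9 g

655.9 g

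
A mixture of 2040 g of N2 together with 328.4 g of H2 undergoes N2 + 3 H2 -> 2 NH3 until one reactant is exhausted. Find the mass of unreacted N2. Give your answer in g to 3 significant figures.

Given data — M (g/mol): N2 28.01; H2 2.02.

n(N2) = 2040 / 28.01 = 72.83 mol
n(H2) = 328.4 / 2.02 = 162.6 mol
n/ν for N2 = 72.83/1 = 72.83
n/ν for H2 = 162.6/3 = 54.20
Smallest n/ν is H2 → limiting reagent.
N2 consumed = (1/3) × 162.6 = 54.20 mol
N2 remaining = 72.83 − 54.20 = 18.63 mol
mass = 18.63 × 28.01 = 521.8 g

522 g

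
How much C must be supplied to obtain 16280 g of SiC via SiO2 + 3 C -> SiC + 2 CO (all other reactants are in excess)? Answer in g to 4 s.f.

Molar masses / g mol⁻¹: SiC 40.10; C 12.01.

n(SiC) = 16280 / 40.10 = 406.0 mol
n(C) = (3/1) × 406.0 = 1218 mol
mass = 1218 × 12.01 = 14630 g

14630 g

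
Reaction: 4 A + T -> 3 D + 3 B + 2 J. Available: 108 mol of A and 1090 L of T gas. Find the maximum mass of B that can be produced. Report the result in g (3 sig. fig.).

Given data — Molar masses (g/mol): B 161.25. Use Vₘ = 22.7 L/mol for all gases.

n(A) = 108.0 mol
n(T) = 1090 / 22.7 = 48.02 mol
n/ν for A = 108.0/4 = 27.00
n/ν for T = 48.02/1 = 48.02
Smallest n/ν is A → limiting reagent.
n(B) = (3/4) × 108.0 = 81.00 mol
mass = 81.00 × 161.25 = 13060 g

13100 g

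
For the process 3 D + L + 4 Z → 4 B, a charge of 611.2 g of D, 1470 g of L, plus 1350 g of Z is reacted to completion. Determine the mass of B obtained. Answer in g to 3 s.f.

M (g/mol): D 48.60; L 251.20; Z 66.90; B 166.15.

2790 g

n(D) = 611.2 / 48.60 = 12.58 mol
n(L) = 1470 / 251.20 = 5.852 mol
n(Z) = 1350 / 66.90 = 20.18 mol
n/ν → D: 4.193, L: 5.852, Z: 5.045; D is limiting.
n(B) = (4/3) × 12.58 = 16.77 mol
mass = 16.77 × 166.15 = 2786 g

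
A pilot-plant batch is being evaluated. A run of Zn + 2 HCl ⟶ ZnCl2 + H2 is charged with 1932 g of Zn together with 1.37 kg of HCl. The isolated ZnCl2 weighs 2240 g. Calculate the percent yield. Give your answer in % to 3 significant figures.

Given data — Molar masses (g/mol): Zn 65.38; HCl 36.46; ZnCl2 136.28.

87.5 %

n(Zn) = 1932 / 65.38 = 29.55 mol
n(HCl) = 1.370×1000 / 36.46 = 37.58 mol
n/ν → Zn: 29.55, HCl: 18.79; HCl is limiting.
theoretical n(ZnCl2) = (1/2) × 37.58 = 18.79 mol → 2561 g
% yield = 2240 / 2561 × 100 = 87.47 %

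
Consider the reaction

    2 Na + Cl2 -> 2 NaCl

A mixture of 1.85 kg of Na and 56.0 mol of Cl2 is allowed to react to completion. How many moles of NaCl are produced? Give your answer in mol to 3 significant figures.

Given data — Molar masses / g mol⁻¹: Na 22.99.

80.5 mol

n(Na) = 1.850×1000 / 22.99 = 80.47 mol
n(Cl2) = 56.00 mol
n/ν → Na: 40.24, Cl2: 56.00; Na is limiting.
n(NaCl) = (2/2) × 80.47 = 80.47 mol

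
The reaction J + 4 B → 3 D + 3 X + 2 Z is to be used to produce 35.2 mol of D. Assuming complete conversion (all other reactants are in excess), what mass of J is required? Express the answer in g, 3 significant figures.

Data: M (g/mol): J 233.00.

2730 g

n(D) = 35.20 mol
n(J) = (1/3) × 35.20 = 11.73 mol
mass = 11.73 × 233.00 = 2733 g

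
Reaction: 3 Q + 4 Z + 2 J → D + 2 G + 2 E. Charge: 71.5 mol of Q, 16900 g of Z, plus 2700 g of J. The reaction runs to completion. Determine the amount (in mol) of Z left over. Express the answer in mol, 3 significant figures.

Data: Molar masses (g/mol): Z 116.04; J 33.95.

n(Q) = 71.50 mol
n(Z) = 16900 / 116.04 = 145.6 mol
n(J) = 2700 / 33.95 = 79.53 mol
n/ν for Q = 71.50/3 = 23.83
n/ν for Z = 145.6/4 = 36.40
n/ν for J = 79.53/2 = 39.77
Smallest n/ν is Q → limiting reagent.
Z consumed = (4/3) × 71.50 = 95.33 mol
Z remaining = 145.6 − 95.33 = 50.27 mol

50.3 mol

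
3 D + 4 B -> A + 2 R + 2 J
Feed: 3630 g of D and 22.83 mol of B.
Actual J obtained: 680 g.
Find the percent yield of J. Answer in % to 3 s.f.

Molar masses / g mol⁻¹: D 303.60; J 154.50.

55.2 %

n(D) = 3630 / 303.60 = 11.96 mol
n(B) = 22.83 mol
n/ν → D: 3.987, B: 5.708; D is limiting.
theoretical n(J) = (2/3) × 11.96 = 7.973 mol → 1232 g
% yield = 680 / 1232 × 100 = 55.19 %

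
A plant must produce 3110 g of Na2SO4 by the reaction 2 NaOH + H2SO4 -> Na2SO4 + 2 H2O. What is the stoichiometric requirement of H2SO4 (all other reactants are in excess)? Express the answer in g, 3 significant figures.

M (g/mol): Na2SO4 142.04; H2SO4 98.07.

n(Na2SO4) = 3110 / 142.04 = 21.90 mol
n(H2SO4) = (1/1) × 21.90 = 21.90 mol
mass = 21.90 × 98.07 = 2148 g

2150 g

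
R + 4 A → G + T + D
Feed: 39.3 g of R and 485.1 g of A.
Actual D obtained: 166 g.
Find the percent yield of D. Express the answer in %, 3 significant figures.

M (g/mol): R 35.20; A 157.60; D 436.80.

n(R) = 39.30 / 35.20 = 1.116 mol
n(A) = 485.1 / 157.60 = 3.078 mol
n/ν → R: 1.116, A: 0.7695; A is limiting.
theoretical n(D) = (1/4) × 3.078 = 0.7695 mol → 336.1 g
% yield = 166 / 336.1 × 100 = 49.39 %

49.4 %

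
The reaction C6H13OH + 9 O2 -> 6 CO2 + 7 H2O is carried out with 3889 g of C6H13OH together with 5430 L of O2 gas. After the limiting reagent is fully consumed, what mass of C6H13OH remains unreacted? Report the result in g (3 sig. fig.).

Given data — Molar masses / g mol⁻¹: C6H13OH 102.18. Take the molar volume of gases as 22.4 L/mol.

1140 g

n(C6H13OH) = 3889 / 102.18 = 38.06 mol
n(O2) = 5430 / 22.4 = 242.4 mol
n/ν for C6H13OH = 38.06/1 = 38.06
n/ν for O2 = 242.4/9 = 26.93
Smallest n/ν is O2 → limiting reagent.
C6H13OH consumed = (1/9) × 242.4 = 26.93 mol
C6H13OH remaining = 38.06 − 26.93 = 11.13 mol
mass = 11.13 × 102.18 = 1137 g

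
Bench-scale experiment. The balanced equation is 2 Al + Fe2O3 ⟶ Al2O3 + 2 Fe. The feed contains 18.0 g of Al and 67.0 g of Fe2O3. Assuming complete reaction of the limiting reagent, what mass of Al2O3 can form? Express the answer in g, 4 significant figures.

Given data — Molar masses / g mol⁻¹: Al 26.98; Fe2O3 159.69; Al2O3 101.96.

34.01 g

n(Al) = 18.00 / 26.98 = 0.6672 mol
n(Fe2O3) = 67.00 / 159.69 = 0.4196 mol
n/ν → Al: 0.3336, Fe2O3: 0.4196; Al is limiting.
n(Al2O3) = (1/2) × 0.6672 = 0.3336 mol
mass = 0.3336 × 101.96 = 34.01 g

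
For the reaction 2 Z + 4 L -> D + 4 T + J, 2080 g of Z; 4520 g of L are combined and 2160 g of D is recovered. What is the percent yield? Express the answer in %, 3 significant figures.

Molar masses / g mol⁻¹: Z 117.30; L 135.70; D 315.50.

n(Z) = 2080 / 117.30 = 17.73 mol
n(L) = 4520 / 135.70 = 33.31 mol
n/ν → Z: 8.865, L: 8.328; L is limiting.
theoretical n(D) = (1/4) × 33.31 = 8.328 mol → 2627 g
% yield = 2160 / 2627 × 100 = 82.22 %

82.2 %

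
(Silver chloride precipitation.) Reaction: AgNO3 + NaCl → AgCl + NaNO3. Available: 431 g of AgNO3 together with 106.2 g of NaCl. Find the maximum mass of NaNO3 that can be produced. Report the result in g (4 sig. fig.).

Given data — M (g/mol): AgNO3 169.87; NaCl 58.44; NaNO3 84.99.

154.4 g

n(AgNO3) = 431.0 / 169.87 = 2.537 mol
n(NaCl) = 106.2 / 58.44 = 1.817 mol
n/ν for AgNO3 = 2.537/1 = 2.537
n/ν for NaCl = 1.817/1 = 1.817
Smallest n/ν is NaCl → limiting reagent.
n(NaNO3) = (1/1) × 1.817 = 1.817 mol
mass = 1.817 × 84.99 = 154.4 g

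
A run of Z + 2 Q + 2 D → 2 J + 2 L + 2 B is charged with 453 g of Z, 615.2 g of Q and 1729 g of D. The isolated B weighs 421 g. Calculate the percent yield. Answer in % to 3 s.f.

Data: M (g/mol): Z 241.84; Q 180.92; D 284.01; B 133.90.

n(Z) = 453.0 / 241.84 = 1.873 mol
n(Q) = 615.2 / 180.92 = 3.400 mol
n(D) = 1729 / 284.01 = 6.088 mol
n/ν for Z = 1.873/1 = 1.873
n/ν for Q = 3.400/2 = 1.700
n/ν for D = 6.088/2 = 3.044
Smallest n/ν is Q → limiting reagent.
theoretical n(B) = (2/2) × 3.400 = 3.400 mol → 455.3 g
% yield = 421 / 455.3 × 100 = 92.47 %

92.5 %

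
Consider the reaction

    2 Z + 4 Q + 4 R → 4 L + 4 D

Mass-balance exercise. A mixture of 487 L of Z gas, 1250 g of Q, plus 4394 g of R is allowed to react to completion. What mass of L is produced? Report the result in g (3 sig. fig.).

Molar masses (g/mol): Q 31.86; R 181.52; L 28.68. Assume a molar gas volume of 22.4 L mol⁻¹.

n(Z) = 487.0 / 22.4 = 21.74 mol
n(Q) = 1250 / 31.86 = 39.23 mol
n(R) = 4394 / 181.52 = 24.21 mol
n/ν for Z = 21.74/2 = 10.87
n/ν for Q = 39.23/4 = 9.808
n/ν for R = 24.21/4 = 6.053
Smallest n/ν is R → limiting reagent.
n(L) = (4/4) × 24.21 = 24.21 mol
mass = 24.21 × 28.68 = 694.3 g

694 g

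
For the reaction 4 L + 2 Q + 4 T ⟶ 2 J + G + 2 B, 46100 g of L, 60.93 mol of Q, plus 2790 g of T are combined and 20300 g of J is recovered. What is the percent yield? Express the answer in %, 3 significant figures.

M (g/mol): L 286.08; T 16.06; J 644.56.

n(L) = 46100 / 286.08 = 161.1 mol
n(Q) = 60.93 mol
n(T) = 2790 / 16.06 = 173.7 mol
n/ν for L = 161.1/4 = 40.28
n/ν for Q = 60.93/2 = 30.47
n/ν for T = 173.7/4 = 43.43
Smallest n/ν is Q → limiting reagent.
theoretical n(J) = (2/2) × 60.93 = 60.93 mol → 39270 g
% yield = 20300 / 39270 × 100 = 51.69 %

51.7 %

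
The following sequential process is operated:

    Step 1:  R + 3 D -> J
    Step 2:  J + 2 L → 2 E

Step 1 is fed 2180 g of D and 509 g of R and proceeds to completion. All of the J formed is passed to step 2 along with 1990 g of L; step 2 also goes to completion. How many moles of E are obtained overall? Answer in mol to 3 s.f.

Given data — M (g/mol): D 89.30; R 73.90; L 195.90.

10.2 mol

Step 1:
n(D) = 2180 / 89.30 = 24.41 mol
n(R) = 509.0 / 73.90 = 6.888 mol
n/ν → D: 8.137, R: 6.888; R is limiting.
n(J) produced = (1/1) × 6.888 = 6.888 mol
Step 2:
n(J) available = 6.888 mol
n(L) = 1990 / 195.90 = 10.16 mol
n/ν → J: 6.888, L: 5.080; L is limiting.
n(E) = (2/2) × 10.16 = 10.16 mol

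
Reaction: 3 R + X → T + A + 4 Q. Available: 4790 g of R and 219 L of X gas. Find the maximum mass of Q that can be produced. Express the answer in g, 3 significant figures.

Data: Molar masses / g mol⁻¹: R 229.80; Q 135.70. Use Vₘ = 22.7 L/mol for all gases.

n(R) = 4790 / 229.80 = 20.84 mol
n(X) = 219.0 / 22.7 = 9.648 mol
n/ν for R = 20.84/3 = 6.947
n/ν for X = 9.648/1 = 9.648
Smallest n/ν is R → limiting reagent.
n(Q) = (4/3) × 20.84 = 27.79 mol
mass = 27.79 × 135.70 = 3771 g

3770 g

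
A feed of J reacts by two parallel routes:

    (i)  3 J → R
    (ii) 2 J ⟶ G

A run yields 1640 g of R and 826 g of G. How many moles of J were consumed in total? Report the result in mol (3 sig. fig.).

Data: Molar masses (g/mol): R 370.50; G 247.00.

n(R) = 1640 / 370.50 = 4.426 mol
n(G) = 826 / 247.00 = 3.344 mol
n(J) via (i) = (3/1)×4.426 = 13.28 mol
n(J) via (ii) = (2/1)×3.344 = 6.688 mol
total n(J) = 13.28 + 6.688 = 19.97 mol

20.0 mol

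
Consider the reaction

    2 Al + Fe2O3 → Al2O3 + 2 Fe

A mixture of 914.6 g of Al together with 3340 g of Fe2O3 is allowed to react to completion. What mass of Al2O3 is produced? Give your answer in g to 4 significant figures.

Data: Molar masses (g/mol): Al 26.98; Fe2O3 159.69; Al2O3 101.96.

n(Al) = 914.6 / 26.98 = 33.90 mol
n(Fe2O3) = 3340 / 159.69 = 20.92 mol
n/ν → Al: 16.95, Fe2O3: 20.92; Al is limiting.
n(Al2O3) = (1/2) × 33.90 = 16.95 mol
mass = 16.95 × 101.96 = 1728 g

1728 g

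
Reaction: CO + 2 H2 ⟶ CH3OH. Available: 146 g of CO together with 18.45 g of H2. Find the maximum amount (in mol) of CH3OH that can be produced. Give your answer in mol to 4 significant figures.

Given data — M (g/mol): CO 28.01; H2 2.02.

4.567 mol

n(CO) = 146.0 / 28.01 = 5.212 mol
n(H2) = 18.45 / 2.02 = 9.134 mol
n/ν → CO: 5.212, H2: 4.567; H2 is limiting.
n(CH3OH) = (1/2) × 9.134 = 4.567 mol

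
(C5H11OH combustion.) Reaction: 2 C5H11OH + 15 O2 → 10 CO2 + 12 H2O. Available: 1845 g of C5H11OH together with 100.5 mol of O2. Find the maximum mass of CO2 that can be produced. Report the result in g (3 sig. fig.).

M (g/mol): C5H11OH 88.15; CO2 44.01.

2950 g

n(C5H11OH) = 1845 / 88.15 = 20.93 mol
n(O2) = 100.5 mol
n/ν → C5H11OH: 10.47, O2: 6.700; O2 is limiting.
n(CO2) = (10/15) × 100.5 = 67.00 mol
mass = 67.00 × 44.01 = 2949 g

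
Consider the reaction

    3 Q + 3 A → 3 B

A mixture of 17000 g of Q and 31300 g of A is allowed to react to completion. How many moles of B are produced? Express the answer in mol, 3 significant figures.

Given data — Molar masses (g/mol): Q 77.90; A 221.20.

142 mol

n(Q) = 17000 / 77.90 = 218.2 mol
n(A) = 31300 / 221.20 = 141.5 mol
n/ν for Q = 218.2/3 = 72.73
n/ν for A = 141.5/3 = 47.17
Smallest n/ν is A → limiting reagent.
n(B) = (3/3) × 141.5 = 141.5 mol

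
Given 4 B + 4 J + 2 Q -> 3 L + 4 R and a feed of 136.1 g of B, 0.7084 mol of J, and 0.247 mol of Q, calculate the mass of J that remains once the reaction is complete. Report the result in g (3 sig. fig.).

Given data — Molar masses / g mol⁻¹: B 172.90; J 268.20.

n(B) = 136.1 / 172.90 = 0.7872 mol
n(J) = 0.7084 mol
n(Q) = 0.2470 mol
n/ν → B: 0.1968, J: 0.1771, Q: 0.1235; Q is limiting.
J consumed = (4/2) × 0.2470 = 0.4940 mol
J remaining = 0.7084 − 0.4940 = 0.2144 mol
mass = 0.2144 × 268.20 = 57.50 g

57.5 g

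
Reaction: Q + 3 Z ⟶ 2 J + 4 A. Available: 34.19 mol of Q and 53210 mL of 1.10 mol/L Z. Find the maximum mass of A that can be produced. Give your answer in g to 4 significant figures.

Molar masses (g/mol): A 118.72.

n(Q) = 34.19 mol
n(Z) = 1.10 × 53210/1000 = 58.53 mol
n/ν → Q: 34.19, Z: 19.51; Z is limiting.
n(A) = (4/3) × 58.53 = 78.04 mol
mass = 78.04 × 118.72 = 9265 g

9265 g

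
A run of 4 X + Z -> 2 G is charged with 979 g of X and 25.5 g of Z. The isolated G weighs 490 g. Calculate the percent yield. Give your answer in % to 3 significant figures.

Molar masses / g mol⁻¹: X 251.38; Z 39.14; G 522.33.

n(X) = 979.0 / 251.38 = 3.895 mol
n(Z) = 25.50 / 39.14 = 0.6515 mol
n/ν for X = 3.895/4 = 0.9738
n/ν for Z = 0.6515/1 = 0.6515
Smallest n/ν is Z → limiting reagent.
theoretical n(G) = (2/1) × 0.6515 = 1.303 mol → 680.6 g
% yield = 490 / 680.6 × 100 = 72.00 %

72.0 %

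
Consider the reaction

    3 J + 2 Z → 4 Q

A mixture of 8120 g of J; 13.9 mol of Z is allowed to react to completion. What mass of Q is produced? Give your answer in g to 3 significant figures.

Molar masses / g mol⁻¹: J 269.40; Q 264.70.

7360 g

n(J) = 8120 / 269.40 = 30.14 mol
n(Z) = 13.90 mol
n/ν for J = 30.14/3 = 10.05
n/ν for Z = 13.90/2 = 6.950
Smallest n/ν is Z → limiting reagent.
n(Q) = (4/2) × 13.90 = 27.80 mol
mass = 27.80 × 264.70 = 7359 g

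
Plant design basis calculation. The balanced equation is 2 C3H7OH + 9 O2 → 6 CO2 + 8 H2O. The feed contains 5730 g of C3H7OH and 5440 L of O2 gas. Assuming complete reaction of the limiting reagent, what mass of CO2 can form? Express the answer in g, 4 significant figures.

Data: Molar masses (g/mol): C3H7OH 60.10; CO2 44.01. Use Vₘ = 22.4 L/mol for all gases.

n(C3H7OH) = 5730 / 60.10 = 95.34 mol
n(O2) = 5440 / 22.4 = 242.9 mol
n/ν → C3H7OH: 47.67, O2: 26.99; O2 is limiting.
n(CO2) = (6/9) × 242.9 = 161.9 mol
mass = 161.9 × 44.01 = 7125 g

7125 g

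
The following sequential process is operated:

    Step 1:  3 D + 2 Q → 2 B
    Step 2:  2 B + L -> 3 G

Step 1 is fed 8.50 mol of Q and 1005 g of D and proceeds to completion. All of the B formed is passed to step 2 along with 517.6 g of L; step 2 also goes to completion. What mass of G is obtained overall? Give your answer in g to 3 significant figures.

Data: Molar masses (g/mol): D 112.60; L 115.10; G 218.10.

Step 1:
n(Q) = 8.500 mol
n(D) = 1005 / 112.60 = 8.925 mol
n/ν for Q = 8.500/2 = 4.250
n/ν for D = 8.925/3 = 2.975
Smallest n/ν is D → limiting reagent.
n(B) produced = (2/3) × 8.925 = 5.950 mol
Step 2:
n(B) available = 5.950 mol
n(L) = 517.6 / 115.10 = 4.497 mol
n/ν for B = 5.950/2 = 2.975
n/ν for L = 4.497/1 = 4.497
Smallest n/ν is B → limiting reagent.
n(G) = (3/2) × 5.950 = 8.925 mol
mass = 8.925 × 218.10 = 1947 g

1950 g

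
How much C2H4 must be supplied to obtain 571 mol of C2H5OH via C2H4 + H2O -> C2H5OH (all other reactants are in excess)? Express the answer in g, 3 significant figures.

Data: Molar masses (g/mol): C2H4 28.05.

n(C2H5OH) = 571.0 mol
n(C2H4) = (1/1) × 571.0 = 571.0 mol
mass = 571.0 × 28.05 = 16020 g

16000 g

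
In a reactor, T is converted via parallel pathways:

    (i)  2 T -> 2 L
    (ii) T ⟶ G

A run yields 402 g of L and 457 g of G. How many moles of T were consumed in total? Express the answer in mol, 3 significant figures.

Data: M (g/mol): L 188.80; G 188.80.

n(L) = 402 / 188.80 = 2.129 mol
n(G) = 457 / 188.80 = 2.421 mol
n(T) via (i) = (2/2)×2.129 = 2.129 mol
n(T) via (ii) = (1/1)×2.421 = 2.421 mol
total n(T) = 2.129 + 2.421 = 4.550 mol

4.55 mol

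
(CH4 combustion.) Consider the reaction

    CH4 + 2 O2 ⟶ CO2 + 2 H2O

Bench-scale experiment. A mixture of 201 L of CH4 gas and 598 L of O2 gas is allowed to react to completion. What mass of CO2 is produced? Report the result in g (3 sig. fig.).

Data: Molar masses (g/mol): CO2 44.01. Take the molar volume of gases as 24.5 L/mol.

n(CH4) = 201.0 / 24.5 = 8.204 mol
n(O2) = 598.0 / 24.5 = 24.41 mol
n/ν for CH4 = 8.204/1 = 8.204
n/ν for O2 = 24.41/2 = 12.21
Smallest n/ν is CH4 → limiting reagent.
n(CO2) = (1/1) × 8.204 = 8.204 mol
mass = 8.204 × 44.01 = 361.1 g

361 g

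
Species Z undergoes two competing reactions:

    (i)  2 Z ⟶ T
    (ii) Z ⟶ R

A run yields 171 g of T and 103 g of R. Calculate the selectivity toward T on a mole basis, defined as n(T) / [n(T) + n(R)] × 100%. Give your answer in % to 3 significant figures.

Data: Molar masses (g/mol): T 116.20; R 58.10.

n(T) = 171 / 116.20 = 1.472 mol
n(R) = 103 / 58.10 = 1.773 mol
selectivity = 1.472/(1.472+1.773) × 100 = 45.36 %

45.4 %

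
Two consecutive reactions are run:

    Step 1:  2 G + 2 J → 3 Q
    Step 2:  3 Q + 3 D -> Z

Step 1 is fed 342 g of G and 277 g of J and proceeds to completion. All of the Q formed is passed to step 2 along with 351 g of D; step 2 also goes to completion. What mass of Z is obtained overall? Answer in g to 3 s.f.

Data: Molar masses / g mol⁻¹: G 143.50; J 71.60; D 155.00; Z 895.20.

Step 1:
n(G) = 342.0 / 143.50 = 2.383 mol
n(J) = 277.0 / 71.60 = 3.869 mol
n/ν → G: 1.192, J: 1.935; G is limiting.
n(Q) produced = (3/2) × 2.383 = 3.575 mol
Step 2:
n(Q) available = 3.575 mol
n(D) = 351.0 / 155.00 = 2.265 mol
n/ν → Q: 1.192, D: 0.7550; D is limiting.
n(Z) = (1/3) × 2.265 = 0.7550 mol
mass = 0.7550 × 895.20 = 675.9 g

676 g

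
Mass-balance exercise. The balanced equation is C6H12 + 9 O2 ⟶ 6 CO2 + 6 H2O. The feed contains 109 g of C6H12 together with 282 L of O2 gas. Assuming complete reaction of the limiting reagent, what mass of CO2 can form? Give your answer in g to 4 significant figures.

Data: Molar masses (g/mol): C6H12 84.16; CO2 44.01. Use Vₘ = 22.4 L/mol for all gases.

342.0 g

n(C6H12) = 109.0 / 84.16 = 1.295 mol
n(O2) = 282.0 / 22.4 = 12.59 mol
n/ν for C6H12 = 1.295/1 = 1.295
n/ν for O2 = 12.59/9 = 1.399
Smallest n/ν is C6H12 → limiting reagent.
n(CO2) = (6/1) × 1.295 = 7.770 mol
mass = 7.770 × 44.01 = 342.0 g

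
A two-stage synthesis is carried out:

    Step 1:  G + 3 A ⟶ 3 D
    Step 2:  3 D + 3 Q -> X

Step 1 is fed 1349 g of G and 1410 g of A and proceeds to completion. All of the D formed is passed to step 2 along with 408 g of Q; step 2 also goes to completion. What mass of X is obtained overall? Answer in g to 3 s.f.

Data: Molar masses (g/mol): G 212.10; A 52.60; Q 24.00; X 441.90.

2500 g

Step 1:
n(G) = 1349 / 212.10 = 6.360 mol
n(A) = 1410 / 52.60 = 26.81 mol
n/ν for G = 6.360/1 = 6.360
n/ν for A = 26.81/3 = 8.937
Smallest n/ν is G → limiting reagent.
n(D) produced = (3/1) × 6.360 = 19.08 mol
Step 2:
n(D) available = 19.08 mol
n(Q) = 408.0 / 24.00 = 17.00 mol
n/ν for D = 19.08/3 = 6.360
n/ν for Q = 17.00/3 = 5.667
Smallest n/ν is Q → limiting reagent.
n(X) = (1/3) × 17.00 = 5.667 mol
mass = 5.667 × 441.90 = 2504 g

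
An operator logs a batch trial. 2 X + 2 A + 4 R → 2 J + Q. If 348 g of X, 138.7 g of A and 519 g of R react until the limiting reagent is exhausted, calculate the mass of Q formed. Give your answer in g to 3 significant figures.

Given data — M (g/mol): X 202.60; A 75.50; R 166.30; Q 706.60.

551 g

n(X) = 348.0 / 202.60 = 1.718 mol
n(A) = 138.7 / 75.50 = 1.837 mol
n(R) = 519.0 / 166.30 = 3.121 mol
n/ν for X = 1.718/2 = 0.8590
n/ν for A = 1.837/2 = 0.9185
n/ν for R = 3.121/4 = 0.7803
Smallest n/ν is R → limiting reagent.
n(Q) = (1/4) × 3.121 = 0.7803 mol
mass = 0.7803 × 706.60 = 551.4 g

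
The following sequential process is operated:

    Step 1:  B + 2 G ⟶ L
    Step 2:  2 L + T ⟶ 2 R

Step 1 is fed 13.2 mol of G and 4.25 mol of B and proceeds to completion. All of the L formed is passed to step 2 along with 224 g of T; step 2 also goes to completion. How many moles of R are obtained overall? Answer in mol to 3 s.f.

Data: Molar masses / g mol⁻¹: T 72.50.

Step 1:
n(G) = 13.20 mol
n(B) = 4.250 mol
n/ν for G = 13.20/2 = 6.600
n/ν for B = 4.250/1 = 4.250
Smallest n/ν is B → limiting reagent.
n(L) produced = (1/1) × 4.250 = 4.250 mol
Step 2:
n(L) available = 4.250 mol
n(T) = 224.0 / 72.50 = 3.090 mol
n/ν for L = 4.250/2 = 2.125
n/ν for T = 3.090/1 = 3.090
Smallest n/ν is L → limiting reagent.
n(R) = (2/2) × 4.250 = 4.250 mol

4.25 mol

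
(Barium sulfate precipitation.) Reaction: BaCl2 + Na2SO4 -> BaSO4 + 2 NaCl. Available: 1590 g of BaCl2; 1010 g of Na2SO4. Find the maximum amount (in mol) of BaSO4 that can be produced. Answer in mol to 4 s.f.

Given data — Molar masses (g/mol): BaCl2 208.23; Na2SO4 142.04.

n(BaCl2) = 1590 / 208.23 = 7.636 mol
n(Na2SO4) = 1010 / 142.04 = 7.111 mol
n/ν for BaCl2 = 7.636/1 = 7.636
n/ν for Na2SO4 = 7.111/1 = 7.111
Smallest n/ν is Na2SO4 → limiting reagent.
n(BaSO4) = (1/1) × 7.111 = 7.111 mol

7.111 mol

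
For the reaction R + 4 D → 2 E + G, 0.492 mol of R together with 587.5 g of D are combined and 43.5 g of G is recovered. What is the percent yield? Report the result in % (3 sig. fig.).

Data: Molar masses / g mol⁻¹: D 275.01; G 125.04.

70.7 %

n(R) = 0.4920 mol
n(D) = 587.5 / 275.01 = 2.136 mol
n/ν for R = 0.4920/1 = 0.4920
n/ν for D = 2.136/4 = 0.5340
Smallest n/ν is R → limiting reagent.
theoretical n(G) = (1/1) × 0.4920 = 0.4920 mol → 61.52 g
% yield = 43.5 / 61.52 × 100 = 70.71 %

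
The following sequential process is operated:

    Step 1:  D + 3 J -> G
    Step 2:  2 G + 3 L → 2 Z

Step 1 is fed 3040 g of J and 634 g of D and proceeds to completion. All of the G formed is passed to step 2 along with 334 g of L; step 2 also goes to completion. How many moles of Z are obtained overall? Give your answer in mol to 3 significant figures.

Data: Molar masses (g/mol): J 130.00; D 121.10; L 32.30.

5.24 mol

Step 1:
n(J) = 3040 / 130.00 = 23.38 mol
n(D) = 634.0 / 121.10 = 5.235 mol
n/ν for J = 23.38/3 = 7.793
n/ν for D = 5.235/1 = 5.235
Smallest n/ν is D → limiting reagent.
n(G) produced = (1/1) × 5.235 = 5.235 mol
Step 2:
n(G) available = 5.235 mol
n(L) = 334.0 / 32.30 = 10.34 mol
n/ν for G = 5.235/2 = 2.618
n/ν for L = 10.34/3 = 3.447
Smallest n/ν is G → limiting reagent.
n(Z) = (2/2) × 5.235 = 5.235 mol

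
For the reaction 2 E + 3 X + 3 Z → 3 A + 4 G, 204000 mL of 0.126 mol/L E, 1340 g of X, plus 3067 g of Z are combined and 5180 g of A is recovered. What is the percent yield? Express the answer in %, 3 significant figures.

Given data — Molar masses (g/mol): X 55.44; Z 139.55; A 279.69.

n(E) = 0.126 × 204000/1000 = 25.70 mol
n(X) = 1340 / 55.44 = 24.17 mol
n(Z) = 3067 / 139.55 = 21.98 mol
n/ν for E = 25.70/2 = 12.85
n/ν for X = 24.17/3 = 8.057
n/ν for Z = 21.98/3 = 7.327
Smallest n/ν is Z → limiting reagent.
theoretical n(A) = (3/3) × 21.98 = 21.98 mol → 6148 g
% yield = 5180 / 6148 × 100 = 84.26 %

84.3 %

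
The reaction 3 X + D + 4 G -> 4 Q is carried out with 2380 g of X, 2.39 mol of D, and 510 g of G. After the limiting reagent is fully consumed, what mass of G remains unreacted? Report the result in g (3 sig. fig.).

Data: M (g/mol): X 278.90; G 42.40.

105 g

n(X) = 2380 / 278.90 = 8.534 mol
n(D) = 2.390 mol
n(G) = 510.0 / 42.40 = 12.03 mol
n/ν for X = 8.534/3 = 2.845
n/ν for D = 2.390/1 = 2.390
n/ν for G = 12.03/4 = 3.008
Smallest n/ν is D → limiting reagent.
G consumed = (4/1) × 2.390 = 9.560 mol
G remaining = 12.03 − 9.560 = 2.470 mol
mass = 2.470 × 42.40 = 104.7 g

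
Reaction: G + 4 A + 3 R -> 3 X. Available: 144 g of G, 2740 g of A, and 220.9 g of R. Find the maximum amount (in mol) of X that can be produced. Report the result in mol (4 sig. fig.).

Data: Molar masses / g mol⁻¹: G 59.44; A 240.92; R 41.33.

5.345 mol

n(G) = 144.0 / 59.44 = 2.423 mol
n(A) = 2740 / 240.92 = 11.37 mol
n(R) = 220.9 / 41.33 = 5.345 mol
n/ν → G: 2.423, A: 2.843, R: 1.782; R is limiting.
n(X) = (3/3) × 5.345 = 5.345 mol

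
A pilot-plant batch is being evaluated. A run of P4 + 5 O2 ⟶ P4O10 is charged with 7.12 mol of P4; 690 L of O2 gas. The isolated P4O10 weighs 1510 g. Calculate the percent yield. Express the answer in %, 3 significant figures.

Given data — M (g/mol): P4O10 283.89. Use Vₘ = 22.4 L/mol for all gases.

86.3 %

n(P4) = 7.120 mol
n(O2) = 690.0 / 22.4 = 30.80 mol
n/ν for P4 = 7.120/1 = 7.120
n/ν for O2 = 30.80/5 = 6.160
Smallest n/ν is O2 → limiting reagent.
theoretical n(P4O10) = (1/5) × 30.80 = 6.160 mol → 1749 g
% yield = 1510 / 1749 × 100 = 86.34 %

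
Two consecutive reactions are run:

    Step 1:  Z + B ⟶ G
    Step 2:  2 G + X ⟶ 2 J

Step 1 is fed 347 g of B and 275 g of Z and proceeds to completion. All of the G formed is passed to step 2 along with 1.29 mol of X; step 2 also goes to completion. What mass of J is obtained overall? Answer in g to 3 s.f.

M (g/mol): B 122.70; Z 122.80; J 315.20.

Step 1:
n(B) = 347.0 / 122.70 = 2.828 mol
n(Z) = 275.0 / 122.80 = 2.239 mol
n/ν for B = 2.828/1 = 2.828
n/ν for Z = 2.239/1 = 2.239
Smallest n/ν is Z → limiting reagent.
n(G) produced = (1/1) × 2.239 = 2.239 mol
Step 2:
n(G) available = 2.239 mol
n(X) = 1.290 mol
n/ν for G = 2.239/2 = 1.120
n/ν for X = 1.290/1 = 1.290
Smallest n/ν is G → limiting reagent.
n(J) = (2/2) × 2.239 = 2.239 mol
mass = 2.239 × 315.20 = 705.7 g

706 g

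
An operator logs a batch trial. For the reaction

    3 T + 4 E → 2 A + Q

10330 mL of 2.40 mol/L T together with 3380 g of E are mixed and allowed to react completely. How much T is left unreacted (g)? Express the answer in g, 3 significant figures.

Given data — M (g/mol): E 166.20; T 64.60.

616 g

n(T) = 2.40 × 10330/1000 = 24.79 mol
n(E) = 3380 / 166.20 = 20.34 mol
n/ν for T = 24.79/3 = 8.263
n/ν for E = 20.34/4 = 5.085
Smallest n/ν is E → limiting reagent.
T consumed = (3/4) × 20.34 = 15.26 mol
T remaining = 24.79 − 15.26 = 9.530 mol
mass = 9.530 × 64.60 = 615.6 g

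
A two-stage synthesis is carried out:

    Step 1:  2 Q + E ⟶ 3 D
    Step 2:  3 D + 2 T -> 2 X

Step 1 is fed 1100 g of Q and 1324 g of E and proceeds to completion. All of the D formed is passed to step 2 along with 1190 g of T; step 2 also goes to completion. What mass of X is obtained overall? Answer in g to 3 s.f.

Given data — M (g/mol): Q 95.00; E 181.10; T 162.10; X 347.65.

Step 1:
n(Q) = 1100 / 95.00 = 11.58 mol
n(E) = 1324 / 181.10 = 7.311 mol
n/ν → Q: 5.790, E: 7.311; Q is limiting.
n(D) produced = (3/2) × 11.58 = 17.37 mol
Step 2:
n(D) available = 17.37 mol
n(T) = 1190 / 162.10 = 7.341 mol
n/ν → D: 5.790, T: 3.671; T is limiting.
n(X) = (2/2) × 7.341 = 7.341 mol
mass = 7.341 × 347.65 = 2552 g

2550 g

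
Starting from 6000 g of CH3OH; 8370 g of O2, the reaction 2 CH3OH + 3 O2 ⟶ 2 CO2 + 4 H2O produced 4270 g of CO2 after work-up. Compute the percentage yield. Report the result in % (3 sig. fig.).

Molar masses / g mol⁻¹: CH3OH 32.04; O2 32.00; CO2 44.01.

n(CH3OH) = 6000 / 32.04 = 187.3 mol
n(O2) = 8370 / 32.00 = 261.6 mol
n/ν → CH3OH: 93.65, O2: 87.20; O2 is limiting.
theoretical n(CO2) = (2/3) × 261.6 = 174.4 mol → 7675 g
% yield = 4270 / 7675 × 100 = 55.64 %

55.6 %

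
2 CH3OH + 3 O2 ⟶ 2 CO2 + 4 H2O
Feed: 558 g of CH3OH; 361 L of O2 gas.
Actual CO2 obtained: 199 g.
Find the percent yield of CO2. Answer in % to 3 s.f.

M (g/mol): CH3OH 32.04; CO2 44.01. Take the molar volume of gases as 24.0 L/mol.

n(CH3OH) = 558.0 / 32.04 = 17.42 mol
n(O2) = 361.0 / 24.0 = 15.04 mol
n/ν for CH3OH = 17.42/2 = 8.710
n/ν for O2 = 15.04/3 = 5.013
Smallest n/ν is O2 → limiting reagent.
theoretical n(CO2) = (2/3) × 15.04 = 10.03 mol → 441.4 g
% yield = 199 / 441.4 × 100 = 45.08 %

45.1 %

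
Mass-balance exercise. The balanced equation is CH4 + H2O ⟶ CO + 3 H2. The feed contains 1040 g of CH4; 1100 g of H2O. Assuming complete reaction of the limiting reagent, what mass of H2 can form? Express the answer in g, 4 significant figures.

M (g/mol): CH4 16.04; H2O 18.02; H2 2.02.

n(CH4) = 1040 / 16.04 = 64.84 mol
n(H2O) = 1100 / 18.02 = 61.04 mol
n/ν for CH4 = 64.84/1 = 64.84
n/ν for H2O = 61.04/1 = 61.04
Smallest n/ν is H2O → limiting reagent.
n(H2) = (3/1) × 61.04 = 183.1 mol
mass = 183.1 × 2.02 = 369.9 g

369.9 g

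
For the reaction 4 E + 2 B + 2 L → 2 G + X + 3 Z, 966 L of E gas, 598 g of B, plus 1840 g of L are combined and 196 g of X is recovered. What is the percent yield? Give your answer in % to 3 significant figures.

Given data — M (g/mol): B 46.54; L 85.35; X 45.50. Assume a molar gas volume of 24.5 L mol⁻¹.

n(E) = 966.0 / 24.5 = 39.43 mol
n(B) = 598.0 / 46.54 = 12.85 mol
n(L) = 1840 / 85.35 = 21.56 mol
n/ν for E = 39.43/4 = 9.858
n/ν for B = 12.85/2 = 6.425
n/ν for L = 21.56/2 = 10.78
Smallest n/ν is B → limiting reagent.
theoretical n(X) = (1/2) × 12.85 = 6.425 mol → 292.3 g
% yield = 196 / 292.3 × 100 = 67.05 %

67.1 %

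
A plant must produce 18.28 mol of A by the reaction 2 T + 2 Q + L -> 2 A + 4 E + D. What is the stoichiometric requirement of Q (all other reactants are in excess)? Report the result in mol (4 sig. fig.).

18.28 mol

n(A) = 18.28 mol
n(Q) = (2/2) × 18.28 = 18.28 mol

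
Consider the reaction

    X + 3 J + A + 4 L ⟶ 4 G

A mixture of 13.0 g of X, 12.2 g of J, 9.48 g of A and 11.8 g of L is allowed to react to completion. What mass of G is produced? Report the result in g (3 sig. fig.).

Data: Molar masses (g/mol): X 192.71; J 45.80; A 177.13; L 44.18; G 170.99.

n(X) = 13.00 / 192.71 = 0.06746 mol
n(J) = 12.20 / 45.80 = 0.2664 mol
n(A) = 9.480 / 177.13 = 0.05352 mol
n(L) = 11.80 / 44.18 = 0.2671 mol
n/ν → X: 0.06746, J: 0.08880, A: 0.05352, L: 0.06678; A is limiting.
n(G) = (4/1) × 0.05352 = 0.2141 mol
mass = 0.2141 × 170.99 = 36.61 g

36.6 g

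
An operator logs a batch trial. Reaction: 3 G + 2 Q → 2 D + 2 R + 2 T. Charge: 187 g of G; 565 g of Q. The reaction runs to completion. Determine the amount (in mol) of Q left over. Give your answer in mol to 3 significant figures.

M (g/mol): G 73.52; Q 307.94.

0.139 mol

n(G) = 187.0 / 73.52 = 2.544 mol
n(Q) = 565.0 / 307.94 = 1.835 mol
n/ν → G: 0.8480, Q: 0.9175; G is limiting.
Q consumed = (2/3) × 2.544 = 1.696 mol
Q remaining = 1.835 − 1.696 = 0.1390 mol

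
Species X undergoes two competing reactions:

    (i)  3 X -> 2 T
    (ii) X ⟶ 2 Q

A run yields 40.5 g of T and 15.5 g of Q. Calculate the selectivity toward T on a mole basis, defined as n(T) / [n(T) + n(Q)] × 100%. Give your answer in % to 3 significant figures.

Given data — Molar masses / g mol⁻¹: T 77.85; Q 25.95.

46.6 %

n(T) = 40.5 / 77.85 = 0.5202 mol
n(Q) = 15.5 / 25.95 = 0.5973 mol
selectivity = 0.5202/(0.5202+0.5973) × 100 = 46.55 %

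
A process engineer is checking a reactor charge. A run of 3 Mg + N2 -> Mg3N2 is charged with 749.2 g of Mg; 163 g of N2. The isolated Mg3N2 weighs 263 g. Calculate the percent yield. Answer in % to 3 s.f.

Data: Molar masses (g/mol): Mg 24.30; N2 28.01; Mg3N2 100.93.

44.8 %

n(Mg) = 749.2 / 24.30 = 30.83 mol
n(N2) = 163.0 / 28.01 = 5.819 mol
n/ν → Mg: 10.28, N2: 5.819; N2 is limiting.
theoretical n(Mg3N2) = (1/1) × 5.819 = 5.819 mol → 587.3 g
% yield = 263 / 587.3 × 100 = 44.78 %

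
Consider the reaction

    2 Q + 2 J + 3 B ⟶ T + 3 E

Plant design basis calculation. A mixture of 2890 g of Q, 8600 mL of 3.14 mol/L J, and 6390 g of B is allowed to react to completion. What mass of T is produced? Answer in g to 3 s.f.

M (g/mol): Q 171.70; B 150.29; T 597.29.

5030 g

n(Q) = 2890 / 171.70 = 16.83 mol
n(J) = 3.14 × 8600/1000 = 27.00 mol
n(B) = 6390 / 150.29 = 42.52 mol
n/ν for Q = 16.83/2 = 8.415
n/ν for J = 27.00/2 = 13.50
n/ν for B = 42.52/3 = 14.17
Smallest n/ν is Q → limiting reagent.
n(T) = (1/2) × 16.83 = 8.415 mol
mass = 8.415 × 597.29 = 5026 g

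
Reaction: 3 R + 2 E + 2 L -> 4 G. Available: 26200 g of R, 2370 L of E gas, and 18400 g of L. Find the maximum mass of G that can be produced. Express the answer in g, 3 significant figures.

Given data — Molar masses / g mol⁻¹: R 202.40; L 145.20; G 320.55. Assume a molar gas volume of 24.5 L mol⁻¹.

55300 g

n(R) = 26200 / 202.40 = 129.4 mol
n(E) = 2370 / 24.5 = 96.73 mol
n(L) = 18400 / 145.20 = 126.7 mol
n/ν → R: 43.13, E: 48.37, L: 63.35; R is limiting.
n(G) = (4/3) × 129.4 = 172.5 mol
mass = 172.5 × 320.55 = 55290 g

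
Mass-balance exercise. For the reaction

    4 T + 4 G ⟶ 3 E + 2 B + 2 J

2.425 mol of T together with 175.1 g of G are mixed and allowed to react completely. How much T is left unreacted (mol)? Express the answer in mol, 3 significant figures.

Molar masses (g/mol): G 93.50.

0.552 mol

n(T) = 2.425 mol
n(G) = 175.1 / 93.50 = 1.873 mol
n/ν → T: 0.6063, G: 0.4683; G is limiting.
T consumed = (4/4) × 1.873 = 1.873 mol
T remaining = 2.425 − 1.873 = 0.5520 mol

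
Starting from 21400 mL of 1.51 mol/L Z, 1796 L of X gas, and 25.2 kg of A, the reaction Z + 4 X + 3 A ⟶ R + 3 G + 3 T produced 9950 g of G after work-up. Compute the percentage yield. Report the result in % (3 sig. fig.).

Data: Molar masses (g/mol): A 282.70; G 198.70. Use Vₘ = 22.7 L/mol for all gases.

84.4 %

n(Z) = 1.51 × 21400/1000 = 32.31 mol
n(X) = 1796 / 22.7 = 79.12 mol
n(A) = 25.20×1000 / 282.70 = 89.14 mol
n/ν → Z: 32.31, X: 19.78, A: 29.71; X is limiting.
theoretical n(G) = (3/4) × 79.12 = 59.34 mol → 11790 g
% yield = 9950 / 11790 × 100 = 84.39 %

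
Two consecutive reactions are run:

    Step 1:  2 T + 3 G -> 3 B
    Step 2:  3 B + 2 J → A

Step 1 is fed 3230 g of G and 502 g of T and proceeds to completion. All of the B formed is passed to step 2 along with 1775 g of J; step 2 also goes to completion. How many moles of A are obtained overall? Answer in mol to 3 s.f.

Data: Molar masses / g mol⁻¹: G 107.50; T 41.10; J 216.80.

4.09 mol

Step 1:
n(G) = 3230 / 107.50 = 30.05 mol
n(T) = 502.0 / 41.10 = 12.21 mol
n/ν for G = 30.05/3 = 10.02
n/ν for T = 12.21/2 = 6.105
Smallest n/ν is T → limiting reagent.
n(B) produced = (3/2) × 12.21 = 18.32 mol
Step 2:
n(B) available = 18.32 mol
n(J) = 1775 / 216.80 = 8.187 mol
n/ν for B = 18.32/3 = 6.107
n/ν for J = 8.187/2 = 4.094
Smallest n/ν is J → limiting reagent.
n(A) = (1/2) × 8.187 = 4.094 mol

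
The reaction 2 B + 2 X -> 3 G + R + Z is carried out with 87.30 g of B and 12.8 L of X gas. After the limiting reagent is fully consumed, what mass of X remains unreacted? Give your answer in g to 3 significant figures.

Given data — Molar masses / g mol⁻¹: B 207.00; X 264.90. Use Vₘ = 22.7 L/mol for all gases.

37.7 g

n(B) = 87.30 / 207.00 = 0.4217 mol
n(X) = 12.80 / 22.7 = 0.5639 mol
n/ν → B: 0.2109, X: 0.2820; B is limiting.
X consumed = (2/2) × 0.4217 = 0.4217 mol
X remaining = 0.5639 − 0.4217 = 0.1422 mol
mass = 0.1422 × 264.90 = 37.67 g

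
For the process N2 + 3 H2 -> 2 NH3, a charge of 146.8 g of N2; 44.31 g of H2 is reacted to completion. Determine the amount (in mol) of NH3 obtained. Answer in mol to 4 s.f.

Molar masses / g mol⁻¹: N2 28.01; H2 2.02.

10.48 mol

n(N2) = 146.8 / 28.01 = 5.241 mol
n(H2) = 44.31 / 2.02 = 21.94 mol
n/ν for N2 = 5.241/1 = 5.241
n/ν for H2 = 21.94/3 = 7.313
Smallest n/ν is N2 → limiting reagent.
n(NH3) = (2/1) × 5.241 = 10.48 mol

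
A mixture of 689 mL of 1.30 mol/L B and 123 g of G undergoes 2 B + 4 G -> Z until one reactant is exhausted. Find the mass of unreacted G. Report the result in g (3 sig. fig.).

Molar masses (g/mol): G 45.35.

41.8 g

n(B) = 1.30 × 689.0/1000 = 0.8957 mol
n(G) = 123.0 / 45.35 = 2.712 mol
n/ν → B: 0.4479, G: 0.6780; B is limiting.
G consumed = (4/2) × 0.8957 = 1.791 mol
G remaining = 2.712 − 1.791 = 0.9210 mol
mass = 0.9210 × 45.35 = 41.77 g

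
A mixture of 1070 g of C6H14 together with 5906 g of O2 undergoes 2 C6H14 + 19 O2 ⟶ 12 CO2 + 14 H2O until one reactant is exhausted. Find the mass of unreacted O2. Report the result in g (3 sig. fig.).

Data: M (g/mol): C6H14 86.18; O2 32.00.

n(C6H14) = 1070 / 86.18 = 12.42 mol
n(O2) = 5906 / 32.00 = 184.6 mol
n/ν for C6H14 = 12.42/2 = 6.210
n/ν for O2 = 184.6/19 = 9.716
Smallest n/ν is C6H14 → limiting reagent.
O2 consumed = (19/2) × 12.42 = 118.0 mol
O2 remaining = 184.6 − 118.0 = 66.60 mol
mass = 66.60 × 32.00 = 2131 g

2130 g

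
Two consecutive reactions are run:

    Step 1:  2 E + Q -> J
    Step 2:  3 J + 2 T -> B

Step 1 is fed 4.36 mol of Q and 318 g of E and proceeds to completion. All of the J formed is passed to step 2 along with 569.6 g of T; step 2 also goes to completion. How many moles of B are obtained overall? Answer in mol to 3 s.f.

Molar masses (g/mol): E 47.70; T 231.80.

1.11 mol

Step 1:
n(Q) = 4.360 mol
n(E) = 318.0 / 47.70 = 6.667 mol
n/ν for Q = 4.360/1 = 4.360
n/ν for E = 6.667/2 = 3.334
Smallest n/ν is E → limiting reagent.
n(J) produced = (1/2) × 6.667 = 3.334 mol
Step 2:
n(J) available = 3.334 mol
n(T) = 569.6 / 231.80 = 2.457 mol
n/ν for J = 3.334/3 = 1.111
n/ν for T = 2.457/2 = 1.229
Smallest n/ν is J → limiting reagent.
n(B) = (1/3) × 3.334 = 1.111 mol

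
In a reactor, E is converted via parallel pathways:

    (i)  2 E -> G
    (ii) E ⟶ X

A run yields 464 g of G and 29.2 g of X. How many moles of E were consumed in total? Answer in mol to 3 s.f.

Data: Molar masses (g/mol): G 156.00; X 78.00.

6.32 mol

n(G) = 464 / 156.00 = 2.974 mol
n(X) = 29.2 / 78.00 = 0.3744 mol
n(E) via (i) = (2/1)×2.974 = 5.948 mol
n(E) via (ii) = (1/1)×0.3744 = 0.3744 mol
total n(E) = 5.948 + 0.3744 = 6.322 mol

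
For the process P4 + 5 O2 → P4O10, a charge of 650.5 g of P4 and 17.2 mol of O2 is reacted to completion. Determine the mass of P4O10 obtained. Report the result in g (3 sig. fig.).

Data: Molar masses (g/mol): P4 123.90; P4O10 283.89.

n(P4) = 650.5 / 123.90 = 5.250 mol
n(O2) = 17.20 mol
n/ν for P4 = 5.250/1 = 5.250
n/ν for O2 = 17.20/5 = 3.440
Smallest n/ν is O2 → limiting reagent.
n(P4O10) = (1/5) × 17.20 = 3.440 mol
mass = 3.440 × 283.89 = 976.6 g

977 g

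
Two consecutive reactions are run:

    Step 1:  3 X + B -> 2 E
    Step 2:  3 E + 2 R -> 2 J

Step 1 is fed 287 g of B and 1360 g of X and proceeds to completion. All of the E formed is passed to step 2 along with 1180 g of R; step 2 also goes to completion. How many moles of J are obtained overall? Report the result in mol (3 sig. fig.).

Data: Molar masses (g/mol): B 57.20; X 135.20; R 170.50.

4.47 mol

Step 1:
n(B) = 287.0 / 57.20 = 5.017 mol
n(X) = 1360 / 135.20 = 10.06 mol
n/ν → B: 5.017, X: 3.353; X is limiting.
n(E) produced = (2/3) × 10.06 = 6.707 mol
Step 2:
n(E) available = 6.707 mol
n(R) = 1180 / 170.50 = 6.921 mol
n/ν → E: 2.236, R: 3.461; E is limiting.
n(J) = (2/3) × 6.707 = 4.471 mol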